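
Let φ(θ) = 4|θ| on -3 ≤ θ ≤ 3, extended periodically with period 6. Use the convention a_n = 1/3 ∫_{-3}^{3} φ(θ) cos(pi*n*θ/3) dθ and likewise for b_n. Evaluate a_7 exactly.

-48/(49*pi**2)

a_7 = 1/3 ∫_{-3}^{3} φ(θ) cos(7*pi*θ/3) dθ.
φ is even and cos(7*pi*θ/3) is even, so the integrand is even and a_7 = 2/3 ∫_0^{3} φ(θ) cos(7*pi*θ/3) dθ.
Integrating by parts (boundary term plus one more integral), an antiderivative of (4*θ) cos(7*pi*θ/3) is 12*θ*sin(7*pi*θ/3)/(7*pi) + 36*cos(7*pi*θ/3)/(49*pi**2); evaluating from 0 to 3: ∫_{0}^{3} (4*θ) cos(7*pi*θ/3) dθ = (-36/(49*pi**2)) - (36/(49*pi**2)) = -72/(49*pi**2).
Hence a_7 = (2/3)·(-72/(49*pi**2)) = -48/(49*pi**2).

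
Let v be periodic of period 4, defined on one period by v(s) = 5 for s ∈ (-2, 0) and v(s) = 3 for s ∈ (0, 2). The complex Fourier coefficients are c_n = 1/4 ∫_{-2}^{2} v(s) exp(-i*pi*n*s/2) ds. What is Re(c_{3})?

0

Since v is real-valued, Re(c_{3}) = 1/4 ∫_{-2}^{2} v(s) cos(3*pi*s/2) ds = a_{3}/2.
Split the integral at the breakpoints.
Directly, an antiderivative of (5) cos(3*pi*s/2) is 10*sin(3*pi*s/2)/(3*pi); evaluating from -2 to 0: ∫_{-2}^{0} (5) cos(3*pi*s/2) ds = (0) - (0) = 0.
Directly, an antiderivative of (3) cos(3*pi*s/2) is 2*sin(3*pi*s/2)/pi; evaluating from 0 to 2: ∫_{0}^{2} (3) cos(3*pi*s/2) ds = (0) - (0) = 0.
So ∫_{-2}^{2} v(s) cos(3*pi*s/2) ds = 0.
Hence Re(c_{3}) = (1/4)·(0) = 0.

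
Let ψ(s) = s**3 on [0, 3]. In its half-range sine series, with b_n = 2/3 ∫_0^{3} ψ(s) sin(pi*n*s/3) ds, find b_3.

-12/pi**3 + 18/pi

b_3 = 2/3 ∫_0^{3} (s**3) sin(pi*s) ds.
Integrating by parts three times (tabular method), an antiderivative of (s**3) sin(pi*s) is -s**3*cos(pi*s)/pi + 3*s**2*sin(pi*s)/pi**2 + 6*s*cos(pi*s)/pi**3 - 6*sin(pi*s)/pi**4; evaluating from 0 to 3: ∫_{0}^{3} (s**3) sin(pi*s) ds = (-18/pi**3 + 27/pi) - (0) = -18/pi**3 + 27/pi.
Hence b_3 = (2/3)·(-18/pi**3 + 27/pi) = -12/pi**3 + 18/pi.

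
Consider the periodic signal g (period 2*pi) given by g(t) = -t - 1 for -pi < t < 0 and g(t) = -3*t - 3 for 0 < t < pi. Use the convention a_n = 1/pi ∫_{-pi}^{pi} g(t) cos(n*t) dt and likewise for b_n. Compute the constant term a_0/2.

-2 - pi/2

a_0 = 1/pi ∫_{-pi}^{pi} g(t) dt = 1/pi · (-pi*(pi + 4)) = -4 - pi.
So the constant term a_0/2 = -2 - pi/2.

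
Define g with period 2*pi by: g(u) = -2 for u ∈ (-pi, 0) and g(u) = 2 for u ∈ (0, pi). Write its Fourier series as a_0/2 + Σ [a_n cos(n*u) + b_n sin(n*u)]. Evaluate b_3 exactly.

b_3 = 1/pi ∫_{-pi}^{pi} g(u) sin(3*u) du.
g is odd and sin(3*u) is odd, so the integrand is even and b_3 = 2/pi ∫_0^{pi} g(u) sin(3*u) du.
Directly, an antiderivative of (2) sin(3*u) is -2*cos(3*u)/3; evaluating from 0 to pi: ∫_{0}^{pi} (2) sin(3*u) du = (2/3) - (-2/3) = 4/3.
Hence b_3 = (2/pi)·(4/3) = 8/(3*pi).

8/(3*pi)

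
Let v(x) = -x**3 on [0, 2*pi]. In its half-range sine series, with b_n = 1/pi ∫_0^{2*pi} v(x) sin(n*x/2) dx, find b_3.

32/9 - 16*pi**2/3

b_3 = 1/pi ∫_0^{2*pi} (-x**3) sin(3*x/2) dx.
Integrating by parts three times (tabular method), an antiderivative of (-x**3) sin(3*x/2) is 2*x**3*cos(3*x/2)/3 - 4*x**2*sin(3*x/2)/3 - 16*x*cos(3*x/2)/9 + 32*sin(3*x/2)/27; evaluating from 0 to 2*pi: ∫_{0}^{2*pi} (-x**3) sin(3*x/2) dx = (16*pi*(2 - 3*pi**2)/9) - (0) = 16*pi*(2 - 3*pi**2)/9.
Hence b_3 = (1/pi)·(16*pi*(2 - 3*pi**2)/9) = 32/9 - 16*pi**2/3.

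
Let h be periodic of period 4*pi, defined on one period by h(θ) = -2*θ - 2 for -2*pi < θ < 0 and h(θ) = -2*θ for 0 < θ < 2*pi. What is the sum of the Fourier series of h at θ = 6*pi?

θ = 6*pi differs from θ = 2*pi by 1 full period(s), and the series is 4*pi-periodic.
At θ = 2*pi the one-sided limits are h(2*pi^-) = -4*pi and h(2*pi^+) = -2 + 4*pi.
By Dirichlet's theorem the series converges to their average, [(-4*pi) + (-2 + 4*pi)]/2 = -1.

-1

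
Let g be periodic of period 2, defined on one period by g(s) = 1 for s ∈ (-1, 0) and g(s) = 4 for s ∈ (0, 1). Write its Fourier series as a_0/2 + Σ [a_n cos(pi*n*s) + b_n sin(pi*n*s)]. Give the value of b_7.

6/(7*pi)

b_7 = ∫_{-1}^{1} g(s) sin(7*pi*s) ds.
Split the integral at the breakpoints.
Directly, an antiderivative of (1) sin(7*pi*s) is -cos(7*pi*s)/(7*pi); evaluating from -1 to 0: ∫_{-1}^{0} (1) sin(7*pi*s) ds = (-1/(7*pi)) - (1/(7*pi)) = -2/(7*pi).
Directly, an antiderivative of (4) sin(7*pi*s) is -4*cos(7*pi*s)/(7*pi); evaluating from 0 to 1: ∫_{0}^{1} (4) sin(7*pi*s) ds = (4/(7*pi)) - (-4/(7*pi)) = 8/(7*pi).
Summing the pieces gives b_7 = 6/(7*pi).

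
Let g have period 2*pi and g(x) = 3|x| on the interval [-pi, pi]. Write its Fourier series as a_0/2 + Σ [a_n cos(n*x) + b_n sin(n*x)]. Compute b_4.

b_4 = 1/pi ∫_{-pi}^{pi} g(x) sin(4*x) dx.
g is even and sin(4*x) is odd, so the integrand is odd over a symmetric interval and the integral vanishes.

0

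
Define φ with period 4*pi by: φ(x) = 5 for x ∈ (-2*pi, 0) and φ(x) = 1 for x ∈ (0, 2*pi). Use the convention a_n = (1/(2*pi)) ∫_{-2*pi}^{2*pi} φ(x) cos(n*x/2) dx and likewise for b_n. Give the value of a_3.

0

a_3 = (1/(2*pi)) ∫_{-2*pi}^{2*pi} φ(x) cos(3*x/2) dx.
Split the integral at the breakpoints.
Directly, an antiderivative of (5) cos(3*x/2) is 10*sin(3*x/2)/3; evaluating from -2*pi to 0: ∫_{-2*pi}^{0} (5) cos(3*x/2) dx = (0) - (0) = 0.
Directly, an antiderivative of (1) cos(3*x/2) is 2*sin(3*x/2)/3; evaluating from 0 to 2*pi: ∫_{0}^{2*pi} (1) cos(3*x/2) dx = (0) - (0) = 0.
Summing the pieces and multiplying by (1/(2*pi)) gives a_3 = 0.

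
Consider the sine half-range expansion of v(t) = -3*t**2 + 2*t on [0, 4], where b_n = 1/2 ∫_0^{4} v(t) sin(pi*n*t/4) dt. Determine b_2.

40/pi

b_2 = 1/2 ∫_0^{4} (-3*t**2 + 2*t) sin(pi*t/2) dt.
Integrating by parts twice (tabular method), an antiderivative of (-3*t**2 + 2*t) sin(pi*t/2) is 6*t**2*cos(pi*t/2)/pi - 24*t*sin(pi*t/2)/pi**2 - 4*t*cos(pi*t/2)/pi + 8*sin(pi*t/2)/pi**2 - 48*cos(pi*t/2)/pi**3; evaluating from 0 to 4: ∫_{0}^{4} (-3*t**2 + 2*t) sin(pi*t/2) dt = (-48/pi**3 + 80/pi) - (-48/pi**3) = 80/pi.
Hence b_2 = (1/2)·(80/pi) = 40/pi.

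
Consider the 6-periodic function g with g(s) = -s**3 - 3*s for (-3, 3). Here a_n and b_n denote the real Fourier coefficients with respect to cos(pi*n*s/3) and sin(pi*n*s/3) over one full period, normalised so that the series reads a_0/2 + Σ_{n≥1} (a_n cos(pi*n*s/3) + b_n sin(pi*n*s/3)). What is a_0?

a_0 = 1/3 ∫_{-3}^{3} g(s) ds = 1/3 · (0) = 0.

0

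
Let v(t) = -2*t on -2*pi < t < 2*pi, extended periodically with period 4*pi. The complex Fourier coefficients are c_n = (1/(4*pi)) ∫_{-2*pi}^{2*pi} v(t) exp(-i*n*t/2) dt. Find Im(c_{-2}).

Since v is real-valued, Im(c_{-2}) = -(1/(4*pi)) ∫_{-2*pi}^{2*pi} v(t) sin(-t) dt = b_{2}/2.
v is odd and sin(-t) is odd, so the integrand is even: ∫_{-2*pi}^{2*pi} v(t) sin(-t) dt = 2∫_0^{2*pi} v(t) sin(-t) dt.
Integrating by parts (boundary term plus one more integral), an antiderivative of (-2*t) sin(-t) is -2*t*cos(t) + 2*sin(t); evaluating from 0 to 2*pi: ∫_{0}^{2*pi} (-2*t) sin(-t) dt = (-4*pi) - (0) = -4*pi.
So ∫_{-2*pi}^{2*pi} v(t) sin(-t) dt = -8*pi.
Hence Im(c_{-2}) = (-1/(4*pi))·(-8*pi) = 2.

2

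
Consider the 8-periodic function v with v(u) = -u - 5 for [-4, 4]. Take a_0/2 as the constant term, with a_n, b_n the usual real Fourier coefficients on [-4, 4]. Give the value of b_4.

2/pi

b_4 = 1/4 ∫_{-4}^{4} v(u) sin(pi*u) du.
Integrating by parts (boundary term plus one more integral), an antiderivative of (-u - 5) sin(pi*u) is u*cos(pi*u)/pi - sin(pi*u)/pi**2 + 5*cos(pi*u)/pi; evaluating from -4 to 4: ∫_{-4}^{4} (-u - 5) sin(pi*u) du = (9/pi) - (1/pi) = 8/pi.
Hence b_4 = (1/4)·(8/pi) = 2/pi.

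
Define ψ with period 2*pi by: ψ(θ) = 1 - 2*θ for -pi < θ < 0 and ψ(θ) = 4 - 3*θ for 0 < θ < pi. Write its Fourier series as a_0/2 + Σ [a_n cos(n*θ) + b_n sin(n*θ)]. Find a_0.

a_0 = 1/pi ∫_{-pi}^{pi} ψ(θ) dθ = 1/pi · (pi*(10 - pi)/2) = 5 - pi/2.

5 - pi/2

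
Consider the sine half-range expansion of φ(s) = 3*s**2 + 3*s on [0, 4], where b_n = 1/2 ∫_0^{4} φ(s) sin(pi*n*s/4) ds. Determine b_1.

b_1 = 1/2 ∫_0^{4} (3*s**2 + 3*s) sin(pi*s/4) ds.
Integrating by parts twice (tabular method), an antiderivative of (3*s**2 + 3*s) sin(pi*s/4) is -12*s**2*cos(pi*s/4)/pi + 96*s*sin(pi*s/4)/pi**2 - 12*s*cos(pi*s/4)/pi + 48*sin(pi*s/4)/pi**2 + 384*cos(pi*s/4)/pi**3; evaluating from 0 to 4: ∫_{0}^{4} (3*s**2 + 3*s) sin(pi*s/4) ds = (-384/pi**3 + 240/pi) - (384/pi**3) = -768/pi**3 + 240/pi.
Hence b_1 = (1/2)·(-768/pi**3 + 240/pi) = -384/pi**3 + 120/pi.

-384/pi**3 + 120/pi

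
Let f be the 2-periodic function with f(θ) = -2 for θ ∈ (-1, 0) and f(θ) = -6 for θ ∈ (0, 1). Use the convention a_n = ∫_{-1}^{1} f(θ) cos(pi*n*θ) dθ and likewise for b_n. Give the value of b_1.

-8/pi

b_1 = ∫_{-1}^{1} f(θ) sin(pi*θ) dθ.
Split the integral at the breakpoints.
Directly, an antiderivative of (-2) sin(pi*θ) is 2*cos(pi*θ)/pi; evaluating from -1 to 0: ∫_{-1}^{0} (-2) sin(pi*θ) dθ = (2/pi) - (-2/pi) = 4/pi.
Directly, an antiderivative of (-6) sin(pi*θ) is 6*cos(pi*θ)/pi; evaluating from 0 to 1: ∫_{0}^{1} (-6) sin(pi*θ) dθ = (-6/pi) - (6/pi) = -12/pi.
Summing the pieces gives b_1 = -8/pi.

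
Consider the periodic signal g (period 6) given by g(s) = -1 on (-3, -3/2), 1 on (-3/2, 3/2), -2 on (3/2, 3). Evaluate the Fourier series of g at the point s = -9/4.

-1

g is continuous at s = -9/4 with value -1, so the series converges to -1 there.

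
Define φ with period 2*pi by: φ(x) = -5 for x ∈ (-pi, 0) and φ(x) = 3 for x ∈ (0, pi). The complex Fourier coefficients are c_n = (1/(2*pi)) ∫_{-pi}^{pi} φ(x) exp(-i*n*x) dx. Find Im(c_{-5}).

Since φ is real-valued, Im(c_{-5}) = -(1/(2*pi)) ∫_{-pi}^{pi} φ(x) sin(-5*x) dx = b_{5}/2.
Split the integral at the breakpoints.
Directly, an antiderivative of (-5) sin(-5*x) is -cos(5*x); evaluating from -pi to 0: ∫_{-pi}^{0} (-5) sin(-5*x) dx = (-1) - (1) = -2.
Directly, an antiderivative of (3) sin(-5*x) is 3*cos(5*x)/5; evaluating from 0 to pi: ∫_{0}^{pi} (3) sin(-5*x) dx = (-3/5) - (3/5) = -6/5.
So ∫_{-pi}^{pi} φ(x) sin(-5*x) dx = -16/5.
Hence Im(c_{-5}) = (-1/(2*pi))·(-16/5) = 8/(5*pi).

8/(5*pi)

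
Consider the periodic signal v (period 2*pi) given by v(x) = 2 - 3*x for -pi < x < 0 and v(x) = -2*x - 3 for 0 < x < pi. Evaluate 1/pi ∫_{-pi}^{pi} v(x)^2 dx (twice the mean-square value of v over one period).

13 + 12*pi + 13*pi**2/3

1/pi ∫_{-pi}^{pi} v(x)^2 dx = 1/pi · (pi*(39 + 36*pi + 13*pi**2)/3) = 13 + 12*pi + 13*pi**2/3.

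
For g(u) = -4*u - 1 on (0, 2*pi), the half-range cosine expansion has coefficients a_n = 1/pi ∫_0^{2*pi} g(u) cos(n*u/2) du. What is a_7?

32/(49*pi)

a_7 = 1/pi ∫_0^{2*pi} (-4*u - 1) cos(7*u/2) du.
Integrating by parts (boundary term plus one more integral), an antiderivative of (-4*u - 1) cos(7*u/2) is -8*u*sin(7*u/2)/7 - 2*sin(7*u/2)/7 - 16*cos(7*u/2)/49; evaluating from 0 to 2*pi: ∫_{0}^{2*pi} (-4*u - 1) cos(7*u/2) du = (16/49) - (-16/49) = 32/49.
Hence a_7 = (1/pi)·(32/49) = 32/(49*pi).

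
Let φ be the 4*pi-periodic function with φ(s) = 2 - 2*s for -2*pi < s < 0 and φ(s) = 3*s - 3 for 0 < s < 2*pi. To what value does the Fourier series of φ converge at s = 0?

At s = 0 the one-sided limits are φ(0^-) = 2 and φ(0^+) = -3.
By Dirichlet's theorem the series converges to their average, [(2) + (-3)]/2 = -1/2.

-1/2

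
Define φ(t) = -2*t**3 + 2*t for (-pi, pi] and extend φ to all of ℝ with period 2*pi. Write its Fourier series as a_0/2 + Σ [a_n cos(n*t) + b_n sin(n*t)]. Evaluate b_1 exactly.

b_1 = 1/pi ∫_{-pi}^{pi} φ(t) sin(t) dt.
φ is odd and sin(t) is odd, so the integrand is even and b_1 = 2/pi ∫_0^{pi} φ(t) sin(t) dt.
Integrating by parts three times (tabular method), an antiderivative of (-2*t**3 + 2*t) sin(t) is 2*t**3*cos(t) - 6*t**2*sin(t) - 14*t*cos(t) + 14*sin(t); evaluating from 0 to pi: ∫_{0}^{pi} (-2*t**3 + 2*t) sin(t) dt = (2*pi*(7 - pi**2)) - (0) = 2*pi*(7 - pi**2).
Hence b_1 = (2/pi)·(2*pi*(7 - pi**2)) = 28 - 4*pi**2.

28 - 4*pi**2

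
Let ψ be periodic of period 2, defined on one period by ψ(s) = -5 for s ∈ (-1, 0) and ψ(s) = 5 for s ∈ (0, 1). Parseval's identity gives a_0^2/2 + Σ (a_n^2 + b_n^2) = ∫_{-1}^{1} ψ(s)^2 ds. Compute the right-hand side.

50

∫_{-1}^{1} ψ(s)^2 ds = 50.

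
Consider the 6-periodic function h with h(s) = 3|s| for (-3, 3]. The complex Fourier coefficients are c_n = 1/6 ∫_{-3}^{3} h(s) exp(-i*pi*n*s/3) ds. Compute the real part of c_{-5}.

Since h is real-valued, Re(c_{-5}) = 1/6 ∫_{-3}^{3} h(s) cos(-5*pi*s/3) ds = a_{5}/2.
h is even and cos(-5*pi*s/3) is even, so the integrand is even: ∫_{-3}^{3} h(s) cos(-5*pi*s/3) ds = 2∫_0^{3} h(s) cos(-5*pi*s/3) ds.
Integrating by parts (boundary term plus one more integral), an antiderivative of (3*s) cos(-5*pi*s/3) is 9*s*sin(5*pi*s/3)/(5*pi) + 27*cos(5*pi*s/3)/(25*pi**2); evaluating from 0 to 3: ∫_{0}^{3} (3*s) cos(-5*pi*s/3) ds = (-27/(25*pi**2)) - (27/(25*pi**2)) = -54/(25*pi**2).
So ∫_{-3}^{3} h(s) cos(-5*pi*s/3) ds = -108/(25*pi**2).
Hence Re(c_{-5}) = (1/6)·(-108/(25*pi**2)) = -18/(25*pi**2).

-18/(25*pi**2)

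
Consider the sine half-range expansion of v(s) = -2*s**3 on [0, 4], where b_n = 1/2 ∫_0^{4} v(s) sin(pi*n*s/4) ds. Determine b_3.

256*(2 - 3*pi**2)/(9*pi**3)

b_3 = 1/2 ∫_0^{4} (-2*s**3) sin(3*pi*s/4) ds.
Integrating by parts three times (tabular method), an antiderivative of (-2*s**3) sin(3*pi*s/4) is 8*s**3*cos(3*pi*s/4)/(3*pi) - 32*s**2*sin(3*pi*s/4)/(3*pi**2) - 256*s*cos(3*pi*s/4)/(9*pi**3) + 1024*sin(3*pi*s/4)/(27*pi**4); evaluating from 0 to 4: ∫_{0}^{4} (-2*s**3) sin(3*pi*s/4) ds = (512*(2 - 3*pi**2)/(9*pi**3)) - (0) = 512*(2 - 3*pi**2)/(9*pi**3).
Hence b_3 = (1/2)·(512*(2 - 3*pi**2)/(9*pi**3)) = 256*(2 - 3*pi**2)/(9*pi**3).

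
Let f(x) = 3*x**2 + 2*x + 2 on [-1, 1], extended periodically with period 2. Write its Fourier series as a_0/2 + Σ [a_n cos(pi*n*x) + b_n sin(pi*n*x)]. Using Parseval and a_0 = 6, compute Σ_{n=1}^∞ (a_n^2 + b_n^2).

64/15

Parseval: a_0^2/2 + Σ_{n≥1} (a_n^2+b_n^2) = ∫_{-1}^{1} f(x)^2 dx = 334/15.
Subtract a_0^2/2 = 18: Σ (a_n^2+b_n^2) = 64/15.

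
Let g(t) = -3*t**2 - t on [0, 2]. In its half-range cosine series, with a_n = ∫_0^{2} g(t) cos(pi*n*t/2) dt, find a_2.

a_2 = ∫_0^{2} (-3*t**2 - t) cos(pi*t) dt.
Integrating by parts twice (tabular method), an antiderivative of (-3*t**2 - t) cos(pi*t) is -3*t**2*sin(pi*t)/pi - t*sin(pi*t)/pi - 6*t*cos(pi*t)/pi**2 + 6*sin(pi*t)/pi**3 - cos(pi*t)/pi**2; evaluating from 0 to 2: ∫_{0}^{2} (-3*t**2 - t) cos(pi*t) dt = (-13/pi**2) - (-1/pi**2) = -12/pi**2.
Hence a_2 = -12/pi**2.

-12/pi**2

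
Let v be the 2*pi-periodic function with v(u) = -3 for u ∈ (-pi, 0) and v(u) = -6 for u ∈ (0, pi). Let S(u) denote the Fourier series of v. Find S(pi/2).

-6

v is continuous at u = pi/2 with value -6, so the series converges to -6 there.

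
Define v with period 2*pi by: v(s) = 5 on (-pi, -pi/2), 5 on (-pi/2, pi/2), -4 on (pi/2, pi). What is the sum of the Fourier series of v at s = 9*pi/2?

1/2

s = 9*pi/2 differs from s = pi/2 by 2 full period(s), and the series is 2*pi-periodic.
At s = pi/2 the one-sided limits are v(pi/2^-) = 5 and v(pi/2^+) = -4.
By Dirichlet's theorem the series converges to their average, [(5) + (-4)]/2 = 1/2.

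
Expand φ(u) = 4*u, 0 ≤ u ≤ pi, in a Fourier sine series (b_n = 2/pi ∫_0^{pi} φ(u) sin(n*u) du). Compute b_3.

8/3

b_3 = 2/pi ∫_0^{pi} (4*u) sin(3*u) du.
Integrating by parts (boundary term plus one more integral), an antiderivative of (4*u) sin(3*u) is -4*u*cos(3*u)/3 + 4*sin(3*u)/9; evaluating from 0 to pi: ∫_{0}^{pi} (4*u) sin(3*u) du = (4*pi/3) - (0) = 4*pi/3.
Hence b_3 = (2/pi)·(4*pi/3) = 8/3.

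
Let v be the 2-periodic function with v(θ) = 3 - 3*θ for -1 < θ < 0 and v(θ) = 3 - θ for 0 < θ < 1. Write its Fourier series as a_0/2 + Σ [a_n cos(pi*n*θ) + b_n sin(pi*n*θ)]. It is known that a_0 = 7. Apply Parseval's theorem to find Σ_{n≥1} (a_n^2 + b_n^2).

Parseval: a_0^2/2 + Σ_{n≥1} (a_n^2+b_n^2) = ∫_{-1}^{1} v(θ)^2 dθ = 82/3.
Subtract a_0^2/2 = 49/2: Σ (a_n^2+b_n^2) = 17/6.

17/6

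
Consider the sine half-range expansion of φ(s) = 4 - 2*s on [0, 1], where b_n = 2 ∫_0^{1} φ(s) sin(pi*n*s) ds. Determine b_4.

b_4 = 2 ∫_0^{1} (4 - 2*s) sin(4*pi*s) ds.
Integrating by parts (boundary term plus one more integral), an antiderivative of (4 - 2*s) sin(4*pi*s) is s*cos(4*pi*s)/(2*pi) - sin(4*pi*s)/(8*pi**2) - cos(4*pi*s)/pi; evaluating from 0 to 1: ∫_{0}^{1} (4 - 2*s) sin(4*pi*s) ds = (-1/(2*pi)) - (-1/pi) = 1/(2*pi).
Hence b_4 = 2·(1/(2*pi)) = 1/pi.

1/pi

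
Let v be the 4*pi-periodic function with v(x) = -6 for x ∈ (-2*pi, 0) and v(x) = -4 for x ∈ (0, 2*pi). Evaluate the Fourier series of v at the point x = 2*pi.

x = 2*pi differs from x = -2*pi by 1 full period(s), and the series is 4*pi-periodic.
At x = -2*pi the one-sided limits are v(-2*pi^-) = -4 and v(-2*pi^+) = -6.
By Dirichlet's theorem the series converges to their average, [(-4) + (-6)]/2 = -5.

-5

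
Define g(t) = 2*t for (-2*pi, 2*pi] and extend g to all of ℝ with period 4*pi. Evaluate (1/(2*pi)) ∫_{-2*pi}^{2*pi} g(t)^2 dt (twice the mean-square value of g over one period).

32*pi**2/3

(1/(2*pi)) ∫_{-2*pi}^{2*pi} g(t)^2 dt = (1/(2*pi)) · (64*pi**3/3) = 32*pi**2/3.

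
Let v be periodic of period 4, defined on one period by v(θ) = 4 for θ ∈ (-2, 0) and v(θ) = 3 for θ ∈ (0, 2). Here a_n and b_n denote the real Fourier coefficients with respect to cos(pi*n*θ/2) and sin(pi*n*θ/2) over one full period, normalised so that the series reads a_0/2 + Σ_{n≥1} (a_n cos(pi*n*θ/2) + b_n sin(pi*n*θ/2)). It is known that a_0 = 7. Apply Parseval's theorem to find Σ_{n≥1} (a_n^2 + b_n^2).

Parseval: a_0^2/2 + Σ_{n≥1} (a_n^2+b_n^2) = 1/2 ∫_{-2}^{2} v(θ)^2 dθ = 25.
Subtract a_0^2/2 = 49/2: Σ (a_n^2+b_n^2) = 1/2.

1/2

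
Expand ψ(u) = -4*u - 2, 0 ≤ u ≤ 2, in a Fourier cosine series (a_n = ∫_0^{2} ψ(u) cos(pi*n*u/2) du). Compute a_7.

a_7 = ∫_0^{2} (-4*u - 2) cos(7*pi*u/2) du.
Integrating by parts (boundary term plus one more integral), an antiderivative of (-4*u - 2) cos(7*pi*u/2) is -8*u*sin(7*pi*u/2)/(7*pi) - 4*sin(7*pi*u/2)/(7*pi) - 16*cos(7*pi*u/2)/(49*pi**2); evaluating from 0 to 2: ∫_{0}^{2} (-4*u - 2) cos(7*pi*u/2) du = (16/(49*pi**2)) - (-16/(49*pi**2)) = 32/(49*pi**2).
Hence a_7 = 32/(49*pi**2).

32/(49*pi**2)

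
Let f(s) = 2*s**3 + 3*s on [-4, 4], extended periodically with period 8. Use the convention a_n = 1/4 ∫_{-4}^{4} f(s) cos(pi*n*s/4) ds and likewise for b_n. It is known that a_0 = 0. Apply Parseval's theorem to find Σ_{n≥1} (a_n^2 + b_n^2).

Parseval: a_0^2/2 + Σ_{n≥1} (a_n^2+b_n^2) = 1/4 ∫_{-4}^{4} f(s)^2 ds = 210208/35.
Subtract a_0^2/2 = 0: Σ (a_n^2+b_n^2) = 210208/35.

210208/35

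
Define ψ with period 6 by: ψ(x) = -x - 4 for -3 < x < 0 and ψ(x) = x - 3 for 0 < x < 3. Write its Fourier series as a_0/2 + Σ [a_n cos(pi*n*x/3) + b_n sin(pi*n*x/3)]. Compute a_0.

-4

a_0 = 1/3 ∫_{-3}^{3} ψ(x) dx = 1/3 · (-12) = -4.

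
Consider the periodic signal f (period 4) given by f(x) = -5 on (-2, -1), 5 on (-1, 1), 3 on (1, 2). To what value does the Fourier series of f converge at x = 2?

-1

At x = 2 the one-sided limits are f(2^-) = 3 and f(2^+) = -5.
By Dirichlet's theorem the series converges to their average, [(3) + (-5)]/2 = -1.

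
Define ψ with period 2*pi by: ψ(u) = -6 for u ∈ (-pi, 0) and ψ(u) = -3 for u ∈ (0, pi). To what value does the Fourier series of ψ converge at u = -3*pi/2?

u = -3*pi/2 differs from u = pi/2 by -1 full period(s), and the series is 2*pi-periodic.
ψ is continuous at u = pi/2 with value -3, so the series converges to -3 there.

-3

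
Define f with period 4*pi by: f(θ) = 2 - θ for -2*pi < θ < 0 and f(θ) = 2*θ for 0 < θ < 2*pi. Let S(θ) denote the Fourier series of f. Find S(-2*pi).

1 + 3*pi

θ = -2*pi differs from θ = 2*pi by -1 full period(s), and the series is 4*pi-periodic.
At θ = 2*pi the one-sided limits are f(2*pi^-) = 4*pi and f(2*pi^+) = 2 + 2*pi.
By Dirichlet's theorem the series converges to their average, [(4*pi) + (2 + 2*pi)]/2 = 1 + 3*pi.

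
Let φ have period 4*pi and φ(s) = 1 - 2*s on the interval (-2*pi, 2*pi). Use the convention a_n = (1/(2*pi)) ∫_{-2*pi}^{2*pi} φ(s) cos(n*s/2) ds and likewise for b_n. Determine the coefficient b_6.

b_6 = (1/(2*pi)) ∫_{-2*pi}^{2*pi} φ(s) sin(3*s) ds.
Integrating by parts (boundary term plus one more integral), an antiderivative of (1 - 2*s) sin(3*s) is 2*s*cos(3*s)/3 - 2*sin(3*s)/9 - cos(3*s)/3; evaluating from -2*pi to 2*pi: ∫_{-2*pi}^{2*pi} (1 - 2*s) sin(3*s) ds = (-1/3 + 4*pi/3) - (-4*pi/3 - 1/3) = 8*pi/3.
Hence b_6 = (1/(2*pi))·(8*pi/3) = 4/3.

4/3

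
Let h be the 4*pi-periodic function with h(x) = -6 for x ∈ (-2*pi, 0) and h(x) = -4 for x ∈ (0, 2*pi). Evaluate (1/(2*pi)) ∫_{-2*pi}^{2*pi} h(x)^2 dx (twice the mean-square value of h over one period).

52

(1/(2*pi)) ∫_{-2*pi}^{2*pi} h(x)^2 dx = (1/(2*pi)) · (104*pi) = 52.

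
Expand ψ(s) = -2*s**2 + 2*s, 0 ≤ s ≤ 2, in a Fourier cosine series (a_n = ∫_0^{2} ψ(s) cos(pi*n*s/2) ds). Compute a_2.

-8/pi**2

a_2 = ∫_0^{2} (-2*s**2 + 2*s) cos(pi*s) ds.
Integrating by parts twice (tabular method), an antiderivative of (-2*s**2 + 2*s) cos(pi*s) is -2*s**2*sin(pi*s)/pi + 2*s*sin(pi*s)/pi - 4*s*cos(pi*s)/pi**2 + 4*sin(pi*s)/pi**3 + 2*cos(pi*s)/pi**2; evaluating from 0 to 2: ∫_{0}^{2} (-2*s**2 + 2*s) cos(pi*s) ds = (-6/pi**2) - (2/pi**2) = -8/pi**2.
Hence a_2 = -8/pi**2.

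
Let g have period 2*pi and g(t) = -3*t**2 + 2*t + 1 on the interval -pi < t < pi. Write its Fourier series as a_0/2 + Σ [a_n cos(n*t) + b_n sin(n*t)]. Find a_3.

4/3

a_3 = 1/pi ∫_{-pi}^{pi} g(t) cos(3*t) dt.
Integrating by parts twice (tabular method), an antiderivative of (-3*t**2 + 2*t + 1) cos(3*t) is -t**2*sin(3*t) + 2*t*sin(3*t)/3 - 2*t*cos(3*t)/3 + 5*sin(3*t)/9 + 2*cos(3*t)/9; evaluating from -pi to pi: ∫_{-pi}^{pi} (-3*t**2 + 2*t + 1) cos(3*t) dt = (-2/9 + 2*pi/3) - (-2*pi/3 - 2/9) = 4*pi/3.
Hence a_3 = (1/pi)·(4*pi/3) = 4/3.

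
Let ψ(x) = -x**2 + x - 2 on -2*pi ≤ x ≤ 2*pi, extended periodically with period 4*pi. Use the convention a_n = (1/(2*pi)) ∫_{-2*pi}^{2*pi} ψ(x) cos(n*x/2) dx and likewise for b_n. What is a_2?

a_2 = (1/(2*pi)) ∫_{-2*pi}^{2*pi} ψ(x) cos(x) dx.
Integrating by parts twice (tabular method), an antiderivative of (-x**2 + x - 2) cos(x) is -x**2*sin(x) + x*sin(x) - 2*x*cos(x) + cos(x); evaluating from -2*pi to 2*pi: ∫_{-2*pi}^{2*pi} (-x**2 + x - 2) cos(x) dx = (1 - 4*pi) - (1 + 4*pi) = -8*pi.
Hence a_2 = (1/(2*pi))·(-8*pi) = -4.

-4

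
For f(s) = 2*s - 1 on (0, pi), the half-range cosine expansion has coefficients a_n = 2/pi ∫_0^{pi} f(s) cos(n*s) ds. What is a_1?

a_1 = 2/pi ∫_0^{pi} (2*s - 1) cos(s) ds.
Integrating by parts (boundary term plus one more integral), an antiderivative of (2*s - 1) cos(s) is 2*s*sin(s) - sin(s) + 2*cos(s); evaluating from 0 to pi: ∫_{0}^{pi} (2*s - 1) cos(s) ds = (-2) - (2) = -4.
Hence a_1 = (2/pi)·(-4) = -8/pi.

-8/pi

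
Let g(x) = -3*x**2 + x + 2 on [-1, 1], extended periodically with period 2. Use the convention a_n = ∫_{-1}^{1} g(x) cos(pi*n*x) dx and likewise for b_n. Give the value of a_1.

a_1 = ∫_{-1}^{1} g(x) cos(pi*x) dx.
Integrating by parts twice (tabular method), an antiderivative of (-3*x**2 + x + 2) cos(pi*x) is -3*x**2*sin(pi*x)/pi + x*sin(pi*x)/pi - 6*x*cos(pi*x)/pi**2 + 6*sin(pi*x)/pi**3 + 2*sin(pi*x)/pi + cos(pi*x)/pi**2; evaluating from -1 to 1: ∫_{-1}^{1} (-3*x**2 + x + 2) cos(pi*x) dx = (5/pi**2) - (-7/pi**2) = 12/pi**2.
Hence a_1 = 12/pi**2.

12/pi**2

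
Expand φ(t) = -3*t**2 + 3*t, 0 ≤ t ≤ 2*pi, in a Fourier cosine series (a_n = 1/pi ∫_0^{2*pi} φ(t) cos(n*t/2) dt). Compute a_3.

8*(-1 + 2*pi)/(3*pi)

a_3 = 1/pi ∫_0^{2*pi} (-3*t**2 + 3*t) cos(3*t/2) dt.
Integrating by parts twice (tabular method), an antiderivative of (-3*t**2 + 3*t) cos(3*t/2) is -2*t**2*sin(3*t/2) + 2*t*sin(3*t/2) - 8*t*cos(3*t/2)/3 + 16*sin(3*t/2)/9 + 4*cos(3*t/2)/3; evaluating from 0 to 2*pi: ∫_{0}^{2*pi} (-3*t**2 + 3*t) cos(3*t/2) dt = (-4/3 + 16*pi/3) - (4/3) = -8/3 + 16*pi/3.
Hence a_3 = (1/pi)·(-8/3 + 16*pi/3) = 8*(-1 + 2*pi)/(3*pi).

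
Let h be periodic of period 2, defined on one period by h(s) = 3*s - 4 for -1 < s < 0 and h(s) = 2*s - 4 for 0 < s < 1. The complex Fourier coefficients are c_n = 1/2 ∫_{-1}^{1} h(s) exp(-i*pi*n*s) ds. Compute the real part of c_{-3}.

Since h is real-valued, Re(c_{-3}) = 1/2 ∫_{-1}^{1} h(s) cos(-3*pi*s) ds = a_{3}/2.
Split the integral at the breakpoints.
Integrating by parts (boundary term plus one more integral), an antiderivative of (3*s - 4) cos(-3*pi*s) is s*sin(3*pi*s)/pi - 4*sin(3*pi*s)/(3*pi) + cos(3*pi*s)/(3*pi**2); evaluating from -1 to 0: ∫_{-1}^{0} (3*s - 4) cos(-3*pi*s) ds = (1/(3*pi**2)) - (-1/(3*pi**2)) = 2/(3*pi**2).
Integrating by parts (boundary term plus one more integral), an antiderivative of (2*s - 4) cos(-3*pi*s) is 2*s*sin(3*pi*s)/(3*pi) - 4*sin(3*pi*s)/(3*pi) + 2*cos(3*pi*s)/(9*pi**2); evaluating from 0 to 1: ∫_{0}^{1} (2*s - 4) cos(-3*pi*s) ds = (-2/(9*pi**2)) - (2/(9*pi**2)) = -4/(9*pi**2).
So ∫_{-1}^{1} h(s) cos(-3*pi*s) ds = 2/(9*pi**2).
Hence Re(c_{-3}) = (1/2)·(2/(9*pi**2)) = 1/(9*pi**2).

1/(9*pi**2)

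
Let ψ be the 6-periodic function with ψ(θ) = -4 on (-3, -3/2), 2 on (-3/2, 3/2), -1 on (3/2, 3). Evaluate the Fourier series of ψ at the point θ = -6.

θ = -6 differs from θ = 0 by -1 full period(s), and the series is 6-periodic.
ψ is continuous at θ = 0 with value 2, so the series converges to 2 there.

2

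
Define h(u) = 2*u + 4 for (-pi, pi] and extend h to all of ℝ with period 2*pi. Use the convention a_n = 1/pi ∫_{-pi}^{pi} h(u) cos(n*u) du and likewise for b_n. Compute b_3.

b_3 = 1/pi ∫_{-pi}^{pi} h(u) sin(3*u) du.
Integrating by parts (boundary term plus one more integral), an antiderivative of (2*u + 4) sin(3*u) is -2*u*cos(3*u)/3 + 2*sin(3*u)/9 - 4*cos(3*u)/3; evaluating from -pi to pi: ∫_{-pi}^{pi} (2*u + 4) sin(3*u) du = (4/3 + 2*pi/3) - (4/3 - 2*pi/3) = 4*pi/3.
Hence b_3 = (1/pi)·(4*pi/3) = 4/3.

4/3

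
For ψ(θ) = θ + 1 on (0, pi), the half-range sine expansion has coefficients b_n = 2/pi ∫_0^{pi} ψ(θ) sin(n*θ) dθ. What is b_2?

-1

b_2 = 2/pi ∫_0^{pi} (θ + 1) sin(2*θ) dθ.
Integrating by parts (boundary term plus one more integral), an antiderivative of (θ + 1) sin(2*θ) is -θ*cos(2*θ)/2 + sin(2*θ)/4 - cos(2*θ)/2; evaluating from 0 to pi: ∫_{0}^{pi} (θ + 1) sin(2*θ) dθ = (-pi/2 - 1/2) - (-1/2) = -pi/2.
Hence b_2 = (2/pi)·(-pi/2) = -1.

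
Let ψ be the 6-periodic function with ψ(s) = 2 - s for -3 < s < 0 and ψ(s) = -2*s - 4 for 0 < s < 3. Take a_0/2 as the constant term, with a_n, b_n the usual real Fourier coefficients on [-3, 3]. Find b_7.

b_7 = 1/3 ∫_{-3}^{3} ψ(s) sin(7*pi*s/3) ds.
Split the integral at the breakpoints.
Integrating by parts (boundary term plus one more integral), an antiderivative of (2 - s) sin(7*pi*s/3) is 3*s*cos(7*pi*s/3)/(7*pi) - 9*sin(7*pi*s/3)/(49*pi**2) - 6*cos(7*pi*s/3)/(7*pi); evaluating from -3 to 0: ∫_{-3}^{0} (2 - s) sin(7*pi*s/3) ds = (-6/(7*pi)) - (15/(7*pi)) = -3/pi.
Integrating by parts (boundary term plus one more integral), an antiderivative of (-2*s - 4) sin(7*pi*s/3) is 6*s*cos(7*pi*s/3)/(7*pi) - 18*sin(7*pi*s/3)/(49*pi**2) + 12*cos(7*pi*s/3)/(7*pi); evaluating from 0 to 3: ∫_{0}^{3} (-2*s - 4) sin(7*pi*s/3) ds = (-30/(7*pi)) - (12/(7*pi)) = -6/pi.
Summing the pieces and multiplying by (1/3) gives b_7 = -3/pi.

-3/pi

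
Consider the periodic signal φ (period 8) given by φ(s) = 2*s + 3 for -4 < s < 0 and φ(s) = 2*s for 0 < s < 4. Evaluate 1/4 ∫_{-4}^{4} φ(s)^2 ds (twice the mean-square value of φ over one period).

1/4 ∫_{-4}^{4} φ(s)^2 ds = 1/4 · (332/3) = 83/3.

83/3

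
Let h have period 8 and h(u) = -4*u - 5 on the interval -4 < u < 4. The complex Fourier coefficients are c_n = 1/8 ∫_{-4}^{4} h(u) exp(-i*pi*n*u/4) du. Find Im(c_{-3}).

-16/(3*pi)

Since h is real-valued, Im(c_{-3}) = -1/8 ∫_{-4}^{4} h(u) sin(-3*pi*u/4) du = b_{3}/2.
Integrating by parts (boundary term plus one more integral), an antiderivative of (-4*u - 5) sin(-3*pi*u/4) is -16*u*cos(3*pi*u/4)/(3*pi) + 64*sin(3*pi*u/4)/(9*pi**2) - 20*cos(3*pi*u/4)/(3*pi); evaluating from -4 to 4: ∫_{-4}^{4} (-4*u - 5) sin(-3*pi*u/4) du = (28/pi) - (-44/(3*pi)) = 128/(3*pi).
Hence Im(c_{-3}) = (-1/8)·(128/(3*pi)) = -16/(3*pi).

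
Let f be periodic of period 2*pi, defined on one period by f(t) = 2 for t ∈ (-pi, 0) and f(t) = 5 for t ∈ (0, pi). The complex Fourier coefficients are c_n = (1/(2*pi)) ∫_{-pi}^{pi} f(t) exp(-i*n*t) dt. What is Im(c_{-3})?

1/pi

Since f is real-valued, Im(c_{-3}) = -(1/(2*pi)) ∫_{-pi}^{pi} f(t) sin(-3*t) dt = b_{3}/2.
Split the integral at the breakpoints.
Directly, an antiderivative of (2) sin(-3*t) is 2*cos(3*t)/3; evaluating from -pi to 0: ∫_{-pi}^{0} (2) sin(-3*t) dt = (2/3) - (-2/3) = 4/3.
Directly, an antiderivative of (5) sin(-3*t) is 5*cos(3*t)/3; evaluating from 0 to pi: ∫_{0}^{pi} (5) sin(-3*t) dt = (-5/3) - (5/3) = -10/3.
So ∫_{-pi}^{pi} f(t) sin(-3*t) dt = -2.
Hence Im(c_{-3}) = (-1/(2*pi))·(-2) = 1/pi.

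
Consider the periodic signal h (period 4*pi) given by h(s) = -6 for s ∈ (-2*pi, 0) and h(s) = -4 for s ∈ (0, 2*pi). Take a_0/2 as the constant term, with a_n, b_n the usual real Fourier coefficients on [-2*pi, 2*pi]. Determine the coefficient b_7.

4/(7*pi)

b_7 = (1/(2*pi)) ∫_{-2*pi}^{2*pi} h(s) sin(7*s/2) ds.
Split the integral at the breakpoints.
Directly, an antiderivative of (-6) sin(7*s/2) is 12*cos(7*s/2)/7; evaluating from -2*pi to 0: ∫_{-2*pi}^{0} (-6) sin(7*s/2) ds = (12/7) - (-12/7) = 24/7.
Directly, an antiderivative of (-4) sin(7*s/2) is 8*cos(7*s/2)/7; evaluating from 0 to 2*pi: ∫_{0}^{2*pi} (-4) sin(7*s/2) ds = (-8/7) - (8/7) = -16/7.
Summing the pieces and multiplying by (1/(2*pi)) gives b_7 = 4/(7*pi).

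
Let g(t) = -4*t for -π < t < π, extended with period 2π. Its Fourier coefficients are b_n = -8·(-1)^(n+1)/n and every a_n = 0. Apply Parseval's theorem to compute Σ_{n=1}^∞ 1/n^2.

pi**2/6

Parseval: Σ b_n^2 = (1/π) ∫_{-π}^{π} g(t)^2 dt = 32*pi**2/3.
Σ b_n^2 = Σ 64/n^2, so Σ 1/n^2 = (32*pi**2/3)/64 = pi**2/6.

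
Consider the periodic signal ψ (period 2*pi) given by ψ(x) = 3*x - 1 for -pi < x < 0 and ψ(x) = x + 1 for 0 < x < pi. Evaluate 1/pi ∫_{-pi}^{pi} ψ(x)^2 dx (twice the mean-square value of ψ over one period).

2 + 4*pi + 10*pi**2/3

1/pi ∫_{-pi}^{pi} ψ(x)^2 dx = 1/pi · (2*pi*(3 + 6*pi + 5*pi**2)/3) = 2 + 4*pi + 10*pi**2/3.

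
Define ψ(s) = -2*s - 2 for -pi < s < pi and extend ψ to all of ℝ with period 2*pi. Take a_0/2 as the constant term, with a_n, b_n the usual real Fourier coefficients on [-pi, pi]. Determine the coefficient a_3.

a_3 = 1/pi ∫_{-pi}^{pi} ψ(s) cos(3*s) ds.
Integrating by parts (boundary term plus one more integral), an antiderivative of (-2*s - 2) cos(3*s) is -2*s*sin(3*s)/3 - 2*sin(3*s)/3 - 2*cos(3*s)/9; evaluating from -pi to pi: ∫_{-pi}^{pi} (-2*s - 2) cos(3*s) ds = (2/9) - (2/9) = 0.
Hence a_3 = (1/pi)·(0) = 0.

0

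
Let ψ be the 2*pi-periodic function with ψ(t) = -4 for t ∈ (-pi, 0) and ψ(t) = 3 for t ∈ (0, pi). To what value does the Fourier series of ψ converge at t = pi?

At t = pi the one-sided limits are ψ(pi^-) = 3 and ψ(pi^+) = -4.
By Dirichlet's theorem the series converges to their average, [(3) + (-4)]/2 = -1/2.

-1/2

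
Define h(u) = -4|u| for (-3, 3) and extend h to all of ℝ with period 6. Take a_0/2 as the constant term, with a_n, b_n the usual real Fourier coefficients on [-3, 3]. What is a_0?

-12

a_0 = 1/3 ∫_{-3}^{3} h(u) du = 1/3 · (-36) = -12.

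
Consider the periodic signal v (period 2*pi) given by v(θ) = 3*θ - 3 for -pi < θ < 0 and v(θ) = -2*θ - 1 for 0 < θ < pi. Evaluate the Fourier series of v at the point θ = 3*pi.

θ = 3*pi differs from θ = -pi by 2 full period(s), and the series is 2*pi-periodic.
At θ = -pi the one-sided limits are v(-pi^-) = -2*pi - 1 and v(-pi^+) = -3*pi - 3.
By Dirichlet's theorem the series converges to their average, [(-2*pi - 1) + (-3*pi - 3)]/2 = -5*pi/2 - 2.

-5*pi/2 - 2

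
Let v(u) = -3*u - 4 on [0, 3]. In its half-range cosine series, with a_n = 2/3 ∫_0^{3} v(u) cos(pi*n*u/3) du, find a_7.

36/(49*pi**2)

a_7 = 2/3 ∫_0^{3} (-3*u - 4) cos(7*pi*u/3) du.
Integrating by parts (boundary term plus one more integral), an antiderivative of (-3*u - 4) cos(7*pi*u/3) is -9*u*sin(7*pi*u/3)/(7*pi) - 12*sin(7*pi*u/3)/(7*pi) - 27*cos(7*pi*u/3)/(49*pi**2); evaluating from 0 to 3: ∫_{0}^{3} (-3*u - 4) cos(7*pi*u/3) du = (27/(49*pi**2)) - (-27/(49*pi**2)) = 54/(49*pi**2).
Hence a_7 = (2/3)·(54/(49*pi**2)) = 36/(49*pi**2).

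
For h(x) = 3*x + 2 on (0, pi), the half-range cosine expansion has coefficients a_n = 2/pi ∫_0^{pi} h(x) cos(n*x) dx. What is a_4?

a_4 = 2/pi ∫_0^{pi} (3*x + 2) cos(4*x) dx.
Integrating by parts (boundary term plus one more integral), an antiderivative of (3*x + 2) cos(4*x) is 3*x*sin(4*x)/4 + sin(4*x)/2 + 3*cos(4*x)/16; evaluating from 0 to pi: ∫_{0}^{pi} (3*x + 2) cos(4*x) dx = (3/16) - (3/16) = 0.
Hence a_4 = (2/pi)·(0) = 0.

0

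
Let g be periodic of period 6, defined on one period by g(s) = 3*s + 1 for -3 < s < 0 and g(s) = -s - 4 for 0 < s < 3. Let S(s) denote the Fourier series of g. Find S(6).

s = 6 differs from s = 0 by 1 full period(s), and the series is 6-periodic.
At s = 0 the one-sided limits are g(0^-) = 1 and g(0^+) = -4.
By Dirichlet's theorem the series converges to their average, [(1) + (-4)]/2 = -3/2.

-3/2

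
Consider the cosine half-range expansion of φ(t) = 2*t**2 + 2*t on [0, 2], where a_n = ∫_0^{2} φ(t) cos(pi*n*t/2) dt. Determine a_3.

a_3 = ∫_0^{2} (2*t**2 + 2*t) cos(3*pi*t/2) dt.
Integrating by parts twice (tabular method), an antiderivative of (2*t**2 + 2*t) cos(3*pi*t/2) is 4*t**2*sin(3*pi*t/2)/(3*pi) + 4*t*sin(3*pi*t/2)/(3*pi) + 16*t*cos(3*pi*t/2)/(9*pi**2) - 32*sin(3*pi*t/2)/(27*pi**3) + 8*cos(3*pi*t/2)/(9*pi**2); evaluating from 0 to 2: ∫_{0}^{2} (2*t**2 + 2*t) cos(3*pi*t/2) dt = (-40/(9*pi**2)) - (8/(9*pi**2)) = -16/(3*pi**2).
Hence a_3 = -16/(3*pi**2).

-16/(3*pi**2)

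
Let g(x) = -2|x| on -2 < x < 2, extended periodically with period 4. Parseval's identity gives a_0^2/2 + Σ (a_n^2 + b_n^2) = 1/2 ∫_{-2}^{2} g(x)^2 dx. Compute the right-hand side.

32/3

1/2 ∫_{-2}^{2} g(x)^2 dx = 1/2 · (64/3) = 32/3.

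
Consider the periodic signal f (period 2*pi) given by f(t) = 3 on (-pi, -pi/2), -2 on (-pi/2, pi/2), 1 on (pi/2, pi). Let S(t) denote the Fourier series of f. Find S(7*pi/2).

t = 7*pi/2 differs from t = -pi/2 by 2 full period(s), and the series is 2*pi-periodic.
At t = -pi/2 the one-sided limits are f(-pi/2^-) = 3 and f(-pi/2^+) = -2.
By Dirichlet's theorem the series converges to their average, [(3) + (-2)]/2 = 1/2.

1/2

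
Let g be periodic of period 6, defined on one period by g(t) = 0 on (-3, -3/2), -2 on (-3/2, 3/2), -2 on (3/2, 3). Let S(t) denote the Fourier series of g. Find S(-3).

t = -3 differs from t = 3 by -1 full period(s), and the series is 6-periodic.
At t = 3 the one-sided limits are g(3^-) = -2 and g(3^+) = 0.
By Dirichlet's theorem the series converges to their average, [(-2) + (0)]/2 = -1.

-1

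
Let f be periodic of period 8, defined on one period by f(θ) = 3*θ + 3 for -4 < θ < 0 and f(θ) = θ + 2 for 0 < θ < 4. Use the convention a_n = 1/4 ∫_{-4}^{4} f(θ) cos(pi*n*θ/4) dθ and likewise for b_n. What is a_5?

16/(25*pi**2)

a_5 = 1/4 ∫_{-4}^{4} f(θ) cos(5*pi*θ/4) dθ.
Split the integral at the breakpoints.
Integrating by parts (boundary term plus one more integral), an antiderivative of (3*θ + 3) cos(5*pi*θ/4) is 12*θ*sin(5*pi*θ/4)/(5*pi) + 12*sin(5*pi*θ/4)/(5*pi) + 48*cos(5*pi*θ/4)/(25*pi**2); evaluating from -4 to 0: ∫_{-4}^{0} (3*θ + 3) cos(5*pi*θ/4) dθ = (48/(25*pi**2)) - (-48/(25*pi**2)) = 96/(25*pi**2).
Integrating by parts (boundary term plus one more integral), an antiderivative of (θ + 2) cos(5*pi*θ/4) is 4*θ*sin(5*pi*θ/4)/(5*pi) + 8*sin(5*pi*θ/4)/(5*pi) + 16*cos(5*pi*θ/4)/(25*pi**2); evaluating from 0 to 4: ∫_{0}^{4} (θ + 2) cos(5*pi*θ/4) dθ = (-16/(25*pi**2)) - (16/(25*pi**2)) = -32/(25*pi**2).
Summing the pieces and multiplying by (1/4) gives a_5 = 16/(25*pi**2).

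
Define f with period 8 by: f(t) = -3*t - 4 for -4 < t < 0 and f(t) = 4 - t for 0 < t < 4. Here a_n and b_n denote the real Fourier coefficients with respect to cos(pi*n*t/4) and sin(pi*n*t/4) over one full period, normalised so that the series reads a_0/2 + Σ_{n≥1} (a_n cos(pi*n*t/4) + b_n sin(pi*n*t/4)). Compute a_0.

a_0 = 1/4 ∫_{-4}^{4} f(t) dt = 1/4 · (16) = 4.

4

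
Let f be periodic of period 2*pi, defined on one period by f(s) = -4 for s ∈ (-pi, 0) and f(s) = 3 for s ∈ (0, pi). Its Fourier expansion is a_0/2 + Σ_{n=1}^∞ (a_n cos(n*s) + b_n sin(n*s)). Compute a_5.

a_5 = 1/pi ∫_{-pi}^{pi} f(s) cos(5*s) ds.
Split the integral at the breakpoints.
Directly, an antiderivative of (-4) cos(5*s) is -4*sin(5*s)/5; evaluating from -pi to 0: ∫_{-pi}^{0} (-4) cos(5*s) ds = (0) - (0) = 0.
Directly, an antiderivative of (3) cos(5*s) is 3*sin(5*s)/5; evaluating from 0 to pi: ∫_{0}^{pi} (3) cos(5*s) ds = (0) - (0) = 0.
Summing the pieces and multiplying by (1/pi) gives a_5 = 0.

0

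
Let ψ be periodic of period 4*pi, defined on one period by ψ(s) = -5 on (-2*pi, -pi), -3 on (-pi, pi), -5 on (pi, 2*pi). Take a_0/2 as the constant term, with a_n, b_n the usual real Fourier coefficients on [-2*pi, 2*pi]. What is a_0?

a_0 = (1/(2*pi)) ∫_{-2*pi}^{2*pi} ψ(s) ds = (1/(2*pi)) · (-16*pi) = -8.

-8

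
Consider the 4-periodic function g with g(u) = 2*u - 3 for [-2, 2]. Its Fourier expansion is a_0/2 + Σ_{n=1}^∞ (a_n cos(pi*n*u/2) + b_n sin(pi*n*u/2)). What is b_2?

-4/pi

b_2 = 1/2 ∫_{-2}^{2} g(u) sin(pi*u) du.
Integrating by parts (boundary term plus one more integral), an antiderivative of (2*u - 3) sin(pi*u) is -2*u*cos(pi*u)/pi + 2*sin(pi*u)/pi**2 + 3*cos(pi*u)/pi; evaluating from -2 to 2: ∫_{-2}^{2} (2*u - 3) sin(pi*u) du = (-1/pi) - (7/pi) = -8/pi.
Hence b_2 = (1/2)·(-8/pi) = -4/pi.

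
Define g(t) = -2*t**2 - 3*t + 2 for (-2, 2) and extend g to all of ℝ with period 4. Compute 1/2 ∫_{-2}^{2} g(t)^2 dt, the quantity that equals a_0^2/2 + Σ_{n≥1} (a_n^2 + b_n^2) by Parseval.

544/15

1/2 ∫_{-2}^{2} g(t)^2 dt = 1/2 · (1088/15) = 544/15.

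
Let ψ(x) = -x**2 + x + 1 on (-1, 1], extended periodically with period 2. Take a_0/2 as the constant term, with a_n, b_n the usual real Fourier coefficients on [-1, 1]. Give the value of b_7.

b_7 = ∫_{-1}^{1} ψ(x) sin(7*pi*x) dx.
Integrating by parts twice (tabular method), an antiderivative of (-x**2 + x + 1) sin(7*pi*x) is x**2*cos(7*pi*x)/(7*pi) - 2*x*sin(7*pi*x)/(49*pi**2) - x*cos(7*pi*x)/(7*pi) + sin(7*pi*x)/(49*pi**2) - cos(7*pi*x)/(7*pi) - 2*cos(7*pi*x)/(343*pi**3); evaluating from -1 to 1: ∫_{-1}^{1} (-x**2 + x + 1) sin(7*pi*x) dx = ((2 + 49*pi**2)/(343*pi**3)) - ((2 - 49*pi**2)/(343*pi**3)) = 2/(7*pi).
Hence b_7 = 2/(7*pi).

2/(7*pi)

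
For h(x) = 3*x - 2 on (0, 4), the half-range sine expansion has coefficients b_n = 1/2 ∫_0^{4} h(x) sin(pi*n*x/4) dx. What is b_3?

b_3 = 1/2 ∫_0^{4} (3*x - 2) sin(3*pi*x/4) dx.
Integrating by parts (boundary term plus one more integral), an antiderivative of (3*x - 2) sin(3*pi*x/4) is -4*x*cos(3*pi*x/4)/pi + 16*sin(3*pi*x/4)/(3*pi**2) + 8*cos(3*pi*x/4)/(3*pi); evaluating from 0 to 4: ∫_{0}^{4} (3*x - 2) sin(3*pi*x/4) dx = (40/(3*pi)) - (8/(3*pi)) = 32/(3*pi).
Hence b_3 = (1/2)·(32/(3*pi)) = 16/(3*pi).

16/(3*pi)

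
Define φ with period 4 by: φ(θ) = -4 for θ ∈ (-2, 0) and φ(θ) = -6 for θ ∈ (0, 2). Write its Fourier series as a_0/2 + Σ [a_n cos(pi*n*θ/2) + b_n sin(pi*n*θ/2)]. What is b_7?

b_7 = 1/2 ∫_{-2}^{2} φ(θ) sin(7*pi*θ/2) dθ.
Split the integral at the breakpoints.
Directly, an antiderivative of (-4) sin(7*pi*θ/2) is 8*cos(7*pi*θ/2)/(7*pi); evaluating from -2 to 0: ∫_{-2}^{0} (-4) sin(7*pi*θ/2) dθ = (8/(7*pi)) - (-8/(7*pi)) = 16/(7*pi).
Directly, an antiderivative of (-6) sin(7*pi*θ/2) is 12*cos(7*pi*θ/2)/(7*pi); evaluating from 0 to 2: ∫_{0}^{2} (-6) sin(7*pi*θ/2) dθ = (-12/(7*pi)) - (12/(7*pi)) = -24/(7*pi).
Summing the pieces and multiplying by (1/2) gives b_7 = -4/(7*pi).

-4/(7*pi)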